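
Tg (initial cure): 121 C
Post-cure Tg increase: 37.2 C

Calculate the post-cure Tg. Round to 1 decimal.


Post-cure Tg = 121 + 37.2 = 158.2 C

158.2


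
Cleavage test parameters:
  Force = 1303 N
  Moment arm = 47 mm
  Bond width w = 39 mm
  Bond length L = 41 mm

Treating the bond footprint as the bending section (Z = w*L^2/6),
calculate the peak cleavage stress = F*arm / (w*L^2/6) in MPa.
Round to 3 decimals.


M = 1303 * 47 = 61241 N*mm
Z = 39 * 41^2 / 6 = 65559 / 6 mm^3
sigma = M / Z = 6 * 61241 / 65559 = 367446 / 65559
= 5.605 MPa

5.605


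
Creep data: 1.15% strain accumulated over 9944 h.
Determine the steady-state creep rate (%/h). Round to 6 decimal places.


Rate = 1.15 / 9944 = 0.000116 %/h

0.000116


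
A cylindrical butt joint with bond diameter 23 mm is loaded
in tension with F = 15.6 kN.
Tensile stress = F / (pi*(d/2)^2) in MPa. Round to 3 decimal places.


Area = pi * (23/2)^2 = 415.4756 mm^2
Stress = 15.6*1000 / 415.4756
= 37.547 MPa

37.547


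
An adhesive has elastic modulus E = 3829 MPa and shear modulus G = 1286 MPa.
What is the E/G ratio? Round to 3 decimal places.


E/G = 3829 / 1286 = 2.977

2.977


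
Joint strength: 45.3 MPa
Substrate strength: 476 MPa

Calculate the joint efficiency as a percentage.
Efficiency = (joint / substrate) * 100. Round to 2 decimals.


Efficiency = (45.3 / 476) * 100 = 9.52%

9.52


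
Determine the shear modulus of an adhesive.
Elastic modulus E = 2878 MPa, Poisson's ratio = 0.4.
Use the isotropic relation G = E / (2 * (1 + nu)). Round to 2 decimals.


G = 2878 / (2*(1+0.4)) = 2878 / 2.80
= 1027.86 MPa

1027.86


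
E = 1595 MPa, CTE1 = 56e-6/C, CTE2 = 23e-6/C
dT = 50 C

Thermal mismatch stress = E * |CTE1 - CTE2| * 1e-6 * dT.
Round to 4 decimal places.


= 1595 * 33e-6 * 50
= 2.6318 MPa

2.6318


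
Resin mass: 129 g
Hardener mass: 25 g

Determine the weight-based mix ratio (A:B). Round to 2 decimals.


Ratio = 129 / 25 = 5.16

5.16


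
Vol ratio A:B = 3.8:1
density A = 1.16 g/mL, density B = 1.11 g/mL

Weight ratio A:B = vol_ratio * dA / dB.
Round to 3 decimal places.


Weight ratio = 3.8 * 1.16 / 1.11
= 3.971

3.971


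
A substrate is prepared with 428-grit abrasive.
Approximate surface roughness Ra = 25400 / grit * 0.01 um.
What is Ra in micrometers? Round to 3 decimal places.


Ra = 25400 / 428 * 0.01 = 0.593 um

0.593


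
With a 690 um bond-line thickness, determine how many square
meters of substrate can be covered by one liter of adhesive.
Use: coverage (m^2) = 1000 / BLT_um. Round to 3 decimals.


Coverage = 1000 / 690 = 1.449 m^2

1.449


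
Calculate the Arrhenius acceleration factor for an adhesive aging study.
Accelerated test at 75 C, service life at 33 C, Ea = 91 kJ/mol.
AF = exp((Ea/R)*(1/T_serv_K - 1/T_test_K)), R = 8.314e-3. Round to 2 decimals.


T_test = 348.15 K, T_serv = 306.15 K
Ea/R = 91 / 0.008314 = 10945.39
AF = exp(10945.39 * (1/306.15 - 1/348.15))
= 74.66

74.66


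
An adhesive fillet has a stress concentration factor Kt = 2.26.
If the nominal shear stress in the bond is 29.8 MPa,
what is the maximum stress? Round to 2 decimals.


Max stress = 29.8 * 2.26 = 67.35 MPa

67.35


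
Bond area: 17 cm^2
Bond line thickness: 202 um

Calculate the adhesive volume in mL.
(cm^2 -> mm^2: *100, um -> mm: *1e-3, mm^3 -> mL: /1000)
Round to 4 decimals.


V = 17*100 * 202*1e-3 / 1000
= 0.3434 mL

0.3434


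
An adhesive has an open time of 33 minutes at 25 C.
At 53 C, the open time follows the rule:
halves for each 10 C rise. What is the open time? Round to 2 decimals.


Factor = 2^((53-25)/10) = 6.9644
Open time = 33 / 6.9644 = 4.74 min

4.74


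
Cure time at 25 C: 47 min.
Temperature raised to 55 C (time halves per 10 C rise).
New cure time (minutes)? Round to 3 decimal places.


Acceleration factor = 2^(30/10) = 8.0000
New time = 47 / 8.0000 = 5.875 min

5.875


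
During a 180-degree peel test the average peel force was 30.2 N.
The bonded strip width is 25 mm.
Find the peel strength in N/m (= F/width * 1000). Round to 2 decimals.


Peel strength = F/width * 1000
= 30.2 / 25 * 1000
= 1208.00 N/m

1208.00


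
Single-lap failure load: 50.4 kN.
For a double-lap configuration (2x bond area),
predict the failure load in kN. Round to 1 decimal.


Failure load = 50.4 * 2 = 100.8 kN

100.8


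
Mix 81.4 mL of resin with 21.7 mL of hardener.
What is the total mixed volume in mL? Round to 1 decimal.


Total = 81.4 + 21.7 = 103.1 mL

103.1


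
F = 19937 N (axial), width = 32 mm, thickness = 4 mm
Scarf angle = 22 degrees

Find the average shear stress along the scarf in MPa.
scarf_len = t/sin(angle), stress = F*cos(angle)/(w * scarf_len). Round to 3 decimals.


scarf_len = 4/sin(22 deg) = 10.6779
cos(22 deg) = 0.927184
stress = 19937*0.927184/(32*10.6779) = 54.099 MPa

54.099


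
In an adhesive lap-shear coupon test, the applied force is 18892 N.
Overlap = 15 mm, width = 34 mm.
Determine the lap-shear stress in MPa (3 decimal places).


stress = F / (overlap * width)
= 18892 / (15 * 34)
= 37.043 MPa

37.043


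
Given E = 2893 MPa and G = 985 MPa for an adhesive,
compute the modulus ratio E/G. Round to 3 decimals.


E/G ratio = 2893 / 985 = 2.937

2.937


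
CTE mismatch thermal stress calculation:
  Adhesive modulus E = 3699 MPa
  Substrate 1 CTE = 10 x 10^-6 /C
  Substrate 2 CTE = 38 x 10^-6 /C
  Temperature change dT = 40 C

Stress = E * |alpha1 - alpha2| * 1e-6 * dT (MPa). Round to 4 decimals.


delta_alpha = |10 - 38| = 28 x 10^-6/C
Stress = 3699 * 28e-6 * 40
= 4.1429 MPa

4.1429


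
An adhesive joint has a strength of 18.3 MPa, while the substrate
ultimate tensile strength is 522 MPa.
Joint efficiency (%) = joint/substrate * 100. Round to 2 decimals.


Efficiency = 18.3 / 522 * 100
= 3.51%

3.51


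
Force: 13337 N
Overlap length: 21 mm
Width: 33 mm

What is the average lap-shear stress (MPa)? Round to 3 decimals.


Average shear stress = F / (overlap * width)
= 13337 / (21 * 33)
= 19.245 MPa

19.245


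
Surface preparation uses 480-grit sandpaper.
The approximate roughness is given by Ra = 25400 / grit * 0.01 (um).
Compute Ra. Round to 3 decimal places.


Ra = 25400 / 480 * 0.01
= 254 / 480
= 0.529 um

0.529


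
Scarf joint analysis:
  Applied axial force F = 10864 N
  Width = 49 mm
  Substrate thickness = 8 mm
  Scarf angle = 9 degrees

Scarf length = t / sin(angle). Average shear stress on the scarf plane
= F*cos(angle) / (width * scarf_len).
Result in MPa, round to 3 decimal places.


Scarf length = 8 / sin(9 deg) = 51.1396 mm
cos(9 deg) = 0.987688
Shear = 10864 * 0.987688 / (49 * 51.1396)
= 4.282 MPa

4.282


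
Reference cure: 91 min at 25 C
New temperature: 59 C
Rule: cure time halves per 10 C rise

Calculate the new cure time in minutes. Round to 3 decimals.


factor = 2^((59-25)/10) = 10.5561
t_new = 91 / 10.5561 = 8.621 min

8.621


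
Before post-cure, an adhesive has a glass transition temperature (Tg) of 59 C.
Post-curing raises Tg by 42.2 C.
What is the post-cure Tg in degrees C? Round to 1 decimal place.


Tg_post = Tg_base + delta_Tg
= 59 + 42.2
= 101.2 C

101.2


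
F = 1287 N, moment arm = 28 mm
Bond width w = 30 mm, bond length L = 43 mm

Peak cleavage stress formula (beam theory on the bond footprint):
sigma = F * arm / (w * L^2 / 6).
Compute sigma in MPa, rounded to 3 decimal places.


sigma = (1287 * 28) / (30 * 1849 / 6)
= 36036 * 6 / 55470
= 216216 / 55470
= 3.898 MPa

3.898


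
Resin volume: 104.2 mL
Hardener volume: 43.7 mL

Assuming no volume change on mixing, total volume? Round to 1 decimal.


V_total = 104.2 + 43.7 = 147.9 mL

147.9


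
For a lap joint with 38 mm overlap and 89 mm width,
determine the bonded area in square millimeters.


Area = 38 * 89 = 3382 mm^2

3382


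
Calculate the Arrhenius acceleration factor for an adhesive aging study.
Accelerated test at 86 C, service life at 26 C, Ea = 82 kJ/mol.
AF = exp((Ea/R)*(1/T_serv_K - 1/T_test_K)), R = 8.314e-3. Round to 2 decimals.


T_test = 359.15 K, T_serv = 299.15 K
Ea/R = 82 / 0.008314 = 9862.88
AF = exp(9862.88 * (1/299.15 - 1/359.15))
= 246.65

246.65


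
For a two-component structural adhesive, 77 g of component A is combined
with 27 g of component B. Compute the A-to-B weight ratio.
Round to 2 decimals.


Weight ratio A:B = 77 / 27
= 2.85

2.85


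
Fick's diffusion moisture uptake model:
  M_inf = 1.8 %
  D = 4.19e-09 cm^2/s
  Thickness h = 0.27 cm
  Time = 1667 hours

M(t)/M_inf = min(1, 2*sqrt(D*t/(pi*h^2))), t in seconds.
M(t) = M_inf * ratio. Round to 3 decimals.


t_sec = 1667 * 3600 = 6001200
ratio = 2*sqrt(4.19e-09*6001200/(pi*0.27^2))
= min(1, 0.662701)
= 0.662701
M(t) = 1.8 * 0.662701 = 1.193 %

1.193


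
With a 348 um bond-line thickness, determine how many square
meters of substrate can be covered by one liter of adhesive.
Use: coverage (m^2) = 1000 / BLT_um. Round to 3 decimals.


Coverage = 1000 / 348 = 2.874 m^2

2.874


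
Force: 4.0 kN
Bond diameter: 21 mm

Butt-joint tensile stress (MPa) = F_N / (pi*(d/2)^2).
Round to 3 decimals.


F_N = 4.0 * 1000 = 4000.0 N
A = pi*(10.5)^2 = 346.3606 mm^2
stress = 4000.0 / 346.3606 = 11.549 MPa

11.549


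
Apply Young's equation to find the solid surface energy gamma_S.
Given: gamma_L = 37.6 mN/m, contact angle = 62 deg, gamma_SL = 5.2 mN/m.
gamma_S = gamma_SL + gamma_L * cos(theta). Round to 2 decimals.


theta_rad = 62 * pi/180 = 1.082104
gamma_S = 5.2 + 37.6 * cos(1.082104)
= 22.85 mN/m

22.85


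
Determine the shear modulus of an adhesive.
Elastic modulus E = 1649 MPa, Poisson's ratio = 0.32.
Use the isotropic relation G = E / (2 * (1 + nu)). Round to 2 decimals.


G = 1649 / (2*(1+0.32)) = 1649 / 2.64
= 624.62 MPa

624.62


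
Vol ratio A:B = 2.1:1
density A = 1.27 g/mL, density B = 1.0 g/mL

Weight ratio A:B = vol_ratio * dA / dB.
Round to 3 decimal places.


Weight ratio = 2.1 * 1.27 / 1.0
= 2.667

2.667


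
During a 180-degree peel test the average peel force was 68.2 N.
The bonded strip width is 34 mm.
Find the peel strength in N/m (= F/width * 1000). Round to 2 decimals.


Peel strength = F/width * 1000
= 68.2 / 34 * 1000
= 2005.88 N/m

2005.88


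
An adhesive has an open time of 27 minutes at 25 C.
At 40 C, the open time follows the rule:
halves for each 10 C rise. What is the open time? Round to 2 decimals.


Factor = 2^((40-25)/10) = 2.8284
Open time = 27 / 2.8284 = 9.55 min

9.55


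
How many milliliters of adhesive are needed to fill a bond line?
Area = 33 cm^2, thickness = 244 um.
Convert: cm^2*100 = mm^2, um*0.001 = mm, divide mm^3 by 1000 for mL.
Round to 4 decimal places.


= (33 * 100) * (244 * 0.001) / 1000
= 0.8052 mL

0.8052


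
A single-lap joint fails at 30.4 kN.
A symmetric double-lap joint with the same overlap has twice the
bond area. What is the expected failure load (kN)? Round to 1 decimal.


Double-lap load = 2 * 30.4 = 60.8 kN

60.8


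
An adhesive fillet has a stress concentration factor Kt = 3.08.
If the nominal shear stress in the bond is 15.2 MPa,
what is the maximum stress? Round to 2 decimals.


Max stress = 15.2 * 3.08 = 46.82 MPa

46.82


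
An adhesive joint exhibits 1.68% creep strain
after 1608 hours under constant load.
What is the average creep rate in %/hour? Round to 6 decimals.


Creep rate = strain / time
= 1.68 / 1608
= 0.001045 %/h

0.001045


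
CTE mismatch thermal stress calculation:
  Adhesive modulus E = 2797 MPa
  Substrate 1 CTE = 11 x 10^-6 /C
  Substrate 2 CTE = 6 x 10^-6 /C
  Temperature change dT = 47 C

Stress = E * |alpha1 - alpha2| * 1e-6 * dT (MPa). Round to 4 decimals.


delta_alpha = |11 - 6| = 5 x 10^-6/C
Stress = 2797 * 5e-6 * 47
= 0.6573 MPa

0.6573


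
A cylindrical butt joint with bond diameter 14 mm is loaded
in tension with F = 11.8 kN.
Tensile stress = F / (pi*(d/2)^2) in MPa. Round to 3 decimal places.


Area = pi * (14/2)^2 = 153.9380 mm^2
Stress = 11.8*1000 / 153.9380
= 76.654 MPa

76.654


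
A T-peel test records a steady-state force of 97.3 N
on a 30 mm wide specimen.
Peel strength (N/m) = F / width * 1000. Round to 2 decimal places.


Peel strength = 97.3 / 30 * 1000
= 3243.33 N/m

3243.33


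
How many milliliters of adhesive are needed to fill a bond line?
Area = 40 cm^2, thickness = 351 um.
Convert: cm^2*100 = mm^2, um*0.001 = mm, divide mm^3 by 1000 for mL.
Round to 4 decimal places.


= (40 * 100) * (351 * 0.001) / 1000
= 1.4040 mL

1.4040


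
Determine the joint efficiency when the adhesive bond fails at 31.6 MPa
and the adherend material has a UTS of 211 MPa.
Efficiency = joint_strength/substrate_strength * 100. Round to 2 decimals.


Joint efficiency = 31.6 / 211 * 100
= 14.98%

14.98


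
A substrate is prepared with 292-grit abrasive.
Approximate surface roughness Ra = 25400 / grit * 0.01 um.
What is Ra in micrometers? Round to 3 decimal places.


Ra = 25400 / 292 * 0.01 = 0.870 um

0.870


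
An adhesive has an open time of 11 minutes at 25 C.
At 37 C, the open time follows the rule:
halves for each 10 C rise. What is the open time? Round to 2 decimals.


Factor = 2^((37-25)/10) = 2.2974
Open time = 11 / 2.2974 = 4.79 min

4.79


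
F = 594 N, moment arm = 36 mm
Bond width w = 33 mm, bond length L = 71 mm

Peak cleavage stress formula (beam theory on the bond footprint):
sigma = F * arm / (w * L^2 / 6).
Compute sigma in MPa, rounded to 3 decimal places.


sigma = (594 * 36) / (33 * 5041 / 6)
= 21384 * 6 / 166353
= 128304 / 166353
= 0.771 MPa

0.771


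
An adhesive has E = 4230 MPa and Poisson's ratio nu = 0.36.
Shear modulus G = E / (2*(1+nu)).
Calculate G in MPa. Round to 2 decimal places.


G = 4230 / (2*(1+0.36))
= 4230 / 2.72
= 1555.15 MPa

1555.15


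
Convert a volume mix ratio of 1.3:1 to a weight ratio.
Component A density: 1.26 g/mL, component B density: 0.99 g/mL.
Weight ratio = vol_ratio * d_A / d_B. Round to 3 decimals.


= 1.3 * 1.26 / 0.99 = 1.655

1.655


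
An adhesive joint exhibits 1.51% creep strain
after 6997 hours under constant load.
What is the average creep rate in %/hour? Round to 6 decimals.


Creep rate = strain / time
= 1.51 / 6997
= 0.000216 %/h

0.000216


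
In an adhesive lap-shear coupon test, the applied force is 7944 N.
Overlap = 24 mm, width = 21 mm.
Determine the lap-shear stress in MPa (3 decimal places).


stress = F / (overlap * width)
= 7944 / (24 * 21)
= 15.762 MPa

15.762


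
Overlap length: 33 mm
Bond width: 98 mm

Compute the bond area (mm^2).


Bond area = 33 * 98 = 3234 mm^2

3234


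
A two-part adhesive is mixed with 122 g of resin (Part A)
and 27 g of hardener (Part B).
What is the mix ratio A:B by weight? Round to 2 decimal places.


Mix ratio = mass_A / mass_B
= 122 / 27
= 4.52

4.52


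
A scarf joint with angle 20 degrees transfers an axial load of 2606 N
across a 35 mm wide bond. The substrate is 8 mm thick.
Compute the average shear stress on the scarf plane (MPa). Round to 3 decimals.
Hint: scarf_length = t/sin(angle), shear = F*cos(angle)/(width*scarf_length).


scarf_length = 8 / sin(20 deg) = 23.3904 mm
cos(20 deg) = 0.939693
shear stress = 2606 * 0.939693 / (35 * 23.3904)
= 2.991 MPa

2.991


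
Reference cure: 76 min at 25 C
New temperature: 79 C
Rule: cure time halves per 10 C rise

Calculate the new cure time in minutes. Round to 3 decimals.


factor = 2^((79-25)/10) = 42.2243
t_new = 76 / 42.2243 = 1.800 min

1.800


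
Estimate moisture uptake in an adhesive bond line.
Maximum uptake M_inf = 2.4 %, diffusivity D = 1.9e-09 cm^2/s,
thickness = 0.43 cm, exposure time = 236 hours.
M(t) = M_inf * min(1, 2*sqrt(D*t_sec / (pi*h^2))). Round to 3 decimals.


Convert time: 236 h = 849600 s
ratio = min(1, 2*sqrt(1.9e-09*849600/(pi*0.43^2)))
= 0.105432
M(t) = 2.4 * 0.105432 = 0.253%

0.253


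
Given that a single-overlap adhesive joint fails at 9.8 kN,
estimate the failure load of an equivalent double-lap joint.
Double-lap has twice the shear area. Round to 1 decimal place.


Double-lap factor = 2
Expected load = 9.8 * 2 = 19.6 kN

19.6


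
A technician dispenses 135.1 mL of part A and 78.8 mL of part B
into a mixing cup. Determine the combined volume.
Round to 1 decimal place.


Combined volume = 135.1 + 78.8
= 213.9 mL

213.9


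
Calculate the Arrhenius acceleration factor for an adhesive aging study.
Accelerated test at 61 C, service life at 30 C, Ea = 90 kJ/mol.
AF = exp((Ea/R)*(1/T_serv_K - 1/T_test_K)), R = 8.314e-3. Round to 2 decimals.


T_test = 334.15 K, T_serv = 303.15 K
Ea/R = 90 / 0.008314 = 10825.11
AF = exp(10825.11 * (1/303.15 - 1/334.15))
= 27.46

27.46


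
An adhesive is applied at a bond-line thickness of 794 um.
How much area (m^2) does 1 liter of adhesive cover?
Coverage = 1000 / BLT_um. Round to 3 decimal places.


Coverage = 1000 / 794 = 1.259 m^2

1.259


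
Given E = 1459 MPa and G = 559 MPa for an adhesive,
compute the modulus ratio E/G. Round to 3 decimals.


E/G ratio = 1459 / 559 = 2.610

2.610


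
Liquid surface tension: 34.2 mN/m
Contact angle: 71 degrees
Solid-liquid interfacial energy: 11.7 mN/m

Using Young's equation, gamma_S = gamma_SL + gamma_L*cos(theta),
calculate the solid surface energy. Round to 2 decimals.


gamma_S = 11.7 + 34.2 * cos(71)
= 22.83 mN/m

22.83


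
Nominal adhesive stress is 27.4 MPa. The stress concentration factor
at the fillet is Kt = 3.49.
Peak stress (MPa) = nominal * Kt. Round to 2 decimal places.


Peak = 27.4 * 3.49 = 95.63 MPa

95.63


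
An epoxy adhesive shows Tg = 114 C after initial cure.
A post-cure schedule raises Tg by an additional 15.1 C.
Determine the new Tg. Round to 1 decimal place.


New Tg = 114 + 15.1
= 129.1 C

129.1


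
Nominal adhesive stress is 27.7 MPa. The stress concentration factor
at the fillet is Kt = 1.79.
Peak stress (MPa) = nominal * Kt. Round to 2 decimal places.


Peak = 27.7 * 1.79 = 49.58 MPa

49.58


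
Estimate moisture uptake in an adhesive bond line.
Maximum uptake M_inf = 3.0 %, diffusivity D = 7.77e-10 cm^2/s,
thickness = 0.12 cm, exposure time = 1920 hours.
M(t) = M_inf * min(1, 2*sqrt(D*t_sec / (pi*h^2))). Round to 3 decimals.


Convert time: 1920 h = 6912000 s
ratio = min(1, 2*sqrt(7.77e-10*6912000/(pi*0.12^2)))
= 0.689106
M(t) = 3.0 * 0.689106 = 2.067%

2.067


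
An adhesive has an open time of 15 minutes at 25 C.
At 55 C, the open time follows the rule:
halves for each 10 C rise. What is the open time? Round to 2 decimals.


Factor = 2^((55-25)/10) = 8.0000
Open time = 15 / 8.0000 = 1.88 min

1.88


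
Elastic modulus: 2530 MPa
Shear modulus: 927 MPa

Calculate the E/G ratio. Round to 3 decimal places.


E / G = 2530 / 927 = 2.729

2.729


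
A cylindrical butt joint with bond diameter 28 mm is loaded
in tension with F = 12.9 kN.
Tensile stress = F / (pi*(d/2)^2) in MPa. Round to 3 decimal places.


Area = pi * (28/2)^2 = 615.7522 mm^2
Stress = 12.9*1000 / 615.7522
= 20.950 MPa

20.950


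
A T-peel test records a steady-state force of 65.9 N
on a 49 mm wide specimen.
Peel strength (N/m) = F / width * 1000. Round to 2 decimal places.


Peel strength = 65.9 / 49 * 1000
= 1344.90 N/m

1344.90


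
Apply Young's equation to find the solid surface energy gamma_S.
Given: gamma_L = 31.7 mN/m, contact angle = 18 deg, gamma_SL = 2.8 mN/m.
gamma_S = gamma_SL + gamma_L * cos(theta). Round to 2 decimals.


theta_rad = 18 * pi/180 = 0.314159
gamma_S = 2.8 + 31.7 * cos(0.314159)
= 32.95 mN/m

32.95


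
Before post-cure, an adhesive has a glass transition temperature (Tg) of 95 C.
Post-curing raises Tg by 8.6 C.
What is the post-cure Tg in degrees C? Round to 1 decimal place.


Tg_post = Tg_base + delta_Tg
= 95 + 8.6
= 103.6 C

103.6


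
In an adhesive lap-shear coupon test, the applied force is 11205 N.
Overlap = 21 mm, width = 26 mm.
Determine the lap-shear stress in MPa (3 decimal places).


stress = F / (overlap * width)
= 11205 / (21 * 26)
= 20.522 MPa

20.522


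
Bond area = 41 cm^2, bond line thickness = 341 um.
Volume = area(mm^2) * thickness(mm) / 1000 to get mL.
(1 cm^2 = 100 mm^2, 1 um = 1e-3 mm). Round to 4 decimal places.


area_mm2 = 41 * 100 = 4100
blt_mm = 341 * 1e-3 = 0.341
vol_mm3 = 4100 * 0.341 = 1398.1
vol_mL = 1398.1 / 1000 = 1.3981 mL

1.3981


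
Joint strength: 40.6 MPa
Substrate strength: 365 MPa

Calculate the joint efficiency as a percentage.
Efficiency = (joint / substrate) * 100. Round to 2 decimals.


Efficiency = (40.6 / 365) * 100 = 11.12%

11.12


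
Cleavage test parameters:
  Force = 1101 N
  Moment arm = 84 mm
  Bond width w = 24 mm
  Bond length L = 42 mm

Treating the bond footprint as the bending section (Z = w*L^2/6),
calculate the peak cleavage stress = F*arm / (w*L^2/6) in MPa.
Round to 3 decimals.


M = 1101 * 84 = 92484 N*mm
Z = 24 * 42^2 / 6 = 42336 / 6 mm^3
sigma = M / Z = 6 * 92484 / 42336 = 554904 / 42336
= 13.107 MPa

13.107


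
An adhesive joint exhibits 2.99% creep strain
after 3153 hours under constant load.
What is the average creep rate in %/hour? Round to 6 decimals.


Creep rate = strain / time
= 2.99 / 3153
= 0.000948 %/h

0.000948


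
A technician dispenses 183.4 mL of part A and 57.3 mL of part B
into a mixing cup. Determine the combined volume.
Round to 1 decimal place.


Combined volume = 183.4 + 57.3
= 240.7 mL

240.7


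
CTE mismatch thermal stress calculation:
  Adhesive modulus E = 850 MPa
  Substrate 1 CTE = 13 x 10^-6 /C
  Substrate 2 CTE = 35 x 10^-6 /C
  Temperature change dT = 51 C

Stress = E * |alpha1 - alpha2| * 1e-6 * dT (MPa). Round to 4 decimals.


delta_alpha = |13 - 35| = 22 x 10^-6/C
Stress = 850 * 22e-6 * 51
= 0.9537 MPa

0.9537


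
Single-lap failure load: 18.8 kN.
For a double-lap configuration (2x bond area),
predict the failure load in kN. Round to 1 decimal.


Failure load = 18.8 * 2 = 37.6 kN

37.6


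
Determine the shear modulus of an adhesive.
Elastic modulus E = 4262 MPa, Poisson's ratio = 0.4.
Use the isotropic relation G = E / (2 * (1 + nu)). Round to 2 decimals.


G = 4262 / (2*(1+0.4)) = 4262 / 2.80
= 1522.14 MPa

1522.14


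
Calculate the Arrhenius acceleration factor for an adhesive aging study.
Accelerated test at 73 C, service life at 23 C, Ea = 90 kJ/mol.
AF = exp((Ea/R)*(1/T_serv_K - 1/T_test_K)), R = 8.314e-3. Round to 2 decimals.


T_test = 346.15 K, T_serv = 296.15 K
Ea/R = 90 / 0.008314 = 10825.11
AF = exp(10825.11 * (1/296.15 - 1/346.15))
= 196.35

196.35


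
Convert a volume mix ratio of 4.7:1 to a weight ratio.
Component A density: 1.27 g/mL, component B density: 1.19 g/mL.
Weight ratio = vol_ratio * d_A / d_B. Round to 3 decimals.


= 4.7 * 1.27 / 1.19 = 5.016

5.016


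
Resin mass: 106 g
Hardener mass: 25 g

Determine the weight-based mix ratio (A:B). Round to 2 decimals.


Ratio = 106 / 25 = 4.24

4.24


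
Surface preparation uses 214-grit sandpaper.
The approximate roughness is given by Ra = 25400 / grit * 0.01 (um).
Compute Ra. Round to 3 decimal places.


Ra = 25400 / 214 * 0.01
= 254 / 214
= 1.187 um

1.187


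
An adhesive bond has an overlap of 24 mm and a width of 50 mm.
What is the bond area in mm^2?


Bond area = overlap * width
= 24 * 50
= 1200 mm^2

1200


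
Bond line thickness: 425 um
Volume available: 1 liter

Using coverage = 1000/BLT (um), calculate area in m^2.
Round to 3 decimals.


1 L = 1e6 mm^3, thickness = 425 um = 0.425 mm
Area = 1e6 / 0.425 mm^2 = (1e6 / 0.425) / 1e6 m^2 = 1000 / 425 m^2
= 2.353 m^2

2.353


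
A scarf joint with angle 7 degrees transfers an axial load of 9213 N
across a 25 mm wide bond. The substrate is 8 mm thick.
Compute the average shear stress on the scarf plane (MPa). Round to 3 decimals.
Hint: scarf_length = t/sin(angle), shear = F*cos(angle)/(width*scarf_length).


scarf_length = 8 / sin(7 deg) = 65.6441 mm
cos(7 deg) = 0.992546
shear stress = 9213 * 0.992546 / (25 * 65.6441)
= 5.572 MPa

5.572


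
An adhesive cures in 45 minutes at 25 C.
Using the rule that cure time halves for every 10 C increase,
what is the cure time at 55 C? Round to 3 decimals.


Factor = 2^((55 - 25) / 10) = 8.0000
Cure time = 45 / 8.0000
= 5.625 minutes

5.625


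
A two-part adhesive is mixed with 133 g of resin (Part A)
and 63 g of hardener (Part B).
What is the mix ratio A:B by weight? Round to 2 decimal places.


Mix ratio = mass_A / mass_B
= 133 / 63
= 2.11

2.11


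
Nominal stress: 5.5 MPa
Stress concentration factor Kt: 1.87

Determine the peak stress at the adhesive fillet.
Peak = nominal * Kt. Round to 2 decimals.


Peak stress = 5.5 * 1.87
= 10.29 MPa

10.29


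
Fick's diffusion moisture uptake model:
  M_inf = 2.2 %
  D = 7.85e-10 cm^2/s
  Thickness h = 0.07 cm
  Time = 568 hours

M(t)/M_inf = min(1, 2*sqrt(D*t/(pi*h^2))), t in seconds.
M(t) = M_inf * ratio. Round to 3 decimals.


t_sec = 568 * 3600 = 2044800
ratio = 2*sqrt(7.85e-10*2044800/(pi*0.07^2))
= min(1, 0.645829)
= 0.645829
M(t) = 2.2 * 0.645829 = 1.421 %

1.421


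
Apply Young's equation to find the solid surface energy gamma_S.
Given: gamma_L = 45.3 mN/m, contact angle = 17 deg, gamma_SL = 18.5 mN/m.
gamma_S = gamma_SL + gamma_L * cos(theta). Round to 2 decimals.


theta_rad = 17 * pi/180 = 0.296706
gamma_S = 18.5 + 45.3 * cos(0.296706)
= 61.82 mN/m

61.82


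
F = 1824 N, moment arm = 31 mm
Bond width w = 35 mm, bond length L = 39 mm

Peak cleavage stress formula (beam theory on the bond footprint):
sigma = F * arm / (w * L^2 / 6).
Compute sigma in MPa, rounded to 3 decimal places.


sigma = (1824 * 31) / (35 * 1521 / 6)
= 56544 * 6 / 53235
= 339264 / 53235
= 6.373 MPa

6.373


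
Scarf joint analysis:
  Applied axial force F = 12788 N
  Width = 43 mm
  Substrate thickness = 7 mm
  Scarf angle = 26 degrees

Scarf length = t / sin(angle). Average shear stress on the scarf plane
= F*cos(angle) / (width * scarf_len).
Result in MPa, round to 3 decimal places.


Scarf length = 7 / sin(26 deg) = 15.9682 mm
cos(26 deg) = 0.898794
Shear = 12788 * 0.898794 / (43 * 15.9682)
= 16.739 MPa

16.739


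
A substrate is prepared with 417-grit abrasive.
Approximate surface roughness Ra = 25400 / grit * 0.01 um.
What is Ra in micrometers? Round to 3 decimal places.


Ra = 25400 / 417 * 0.01 = 0.609 um

0.609


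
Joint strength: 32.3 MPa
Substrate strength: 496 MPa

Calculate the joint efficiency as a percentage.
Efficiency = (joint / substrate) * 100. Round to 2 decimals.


Efficiency = (32.3 / 496) * 100 = 6.51%

6.51


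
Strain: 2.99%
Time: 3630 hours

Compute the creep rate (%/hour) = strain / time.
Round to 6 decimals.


Creep rate = 2.99 / 3630
= 0.000824 %/h

0.000824


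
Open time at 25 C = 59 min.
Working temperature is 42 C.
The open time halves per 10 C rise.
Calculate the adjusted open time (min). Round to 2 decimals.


factor = 2^((42 - 25) / 10) = 3.2490
ot = 59 / 3.2490 = 18.16 min

18.16


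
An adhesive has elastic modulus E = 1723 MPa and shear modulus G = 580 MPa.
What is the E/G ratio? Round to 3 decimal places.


E/G = 1723 / 580 = 2.971

2.971


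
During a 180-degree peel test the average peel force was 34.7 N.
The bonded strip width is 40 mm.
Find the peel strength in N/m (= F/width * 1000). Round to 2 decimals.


Peel strength = F/width * 1000
= 34.7 / 40 * 1000
= 867.50 N/m

867.50


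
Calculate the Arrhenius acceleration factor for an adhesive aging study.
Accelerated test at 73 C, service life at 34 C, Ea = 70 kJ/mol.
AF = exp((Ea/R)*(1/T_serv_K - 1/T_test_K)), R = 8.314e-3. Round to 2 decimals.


T_test = 346.15 K, T_serv = 307.15 K
Ea/R = 70 / 0.008314 = 8419.53
AF = exp(8419.53 * (1/307.15 - 1/346.15))
= 21.94

21.94


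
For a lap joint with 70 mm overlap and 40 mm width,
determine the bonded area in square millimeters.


Area = 70 * 40 = 2800 mm^2

2800


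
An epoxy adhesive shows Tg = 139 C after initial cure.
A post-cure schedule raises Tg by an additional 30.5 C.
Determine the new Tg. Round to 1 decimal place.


New Tg = 139 + 30.5
= 169.5 C

169.5


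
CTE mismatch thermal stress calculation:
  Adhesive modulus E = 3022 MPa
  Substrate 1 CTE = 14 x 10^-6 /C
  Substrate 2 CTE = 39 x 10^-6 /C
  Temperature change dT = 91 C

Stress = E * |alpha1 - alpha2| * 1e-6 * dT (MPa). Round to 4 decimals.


delta_alpha = |14 - 39| = 25 x 10^-6/C
Stress = 3022 * 25e-6 * 91
= 6.8751 MPa

6.8751


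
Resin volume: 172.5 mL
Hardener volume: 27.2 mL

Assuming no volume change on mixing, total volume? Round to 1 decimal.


V_total = 172.5 + 27.2 = 199.7 mL

199.7


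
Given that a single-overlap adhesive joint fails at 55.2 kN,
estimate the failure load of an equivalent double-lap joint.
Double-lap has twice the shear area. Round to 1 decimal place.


Double-lap factor = 2
Expected load = 55.2 * 2 = 110.4 kN

110.4


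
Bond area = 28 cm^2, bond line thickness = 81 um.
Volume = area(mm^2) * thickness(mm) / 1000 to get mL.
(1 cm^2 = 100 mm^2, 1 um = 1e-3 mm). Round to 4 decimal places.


area_mm2 = 28 * 100 = 2800
blt_mm = 81 * 1e-3 = 0.081
vol_mm3 = 2800 * 0.081 = 226.8
vol_mL = 226.8 / 1000 = 0.2268 mL

0.2268


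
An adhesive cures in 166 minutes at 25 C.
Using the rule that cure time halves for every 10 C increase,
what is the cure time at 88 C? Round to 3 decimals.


Factor = 2^((88 - 25) / 10) = 78.7932
Cure time = 166 / 78.7932
= 2.107 minutes

2.107


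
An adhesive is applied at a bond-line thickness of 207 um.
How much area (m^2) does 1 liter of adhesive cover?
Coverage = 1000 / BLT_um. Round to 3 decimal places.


Coverage = 1000 / 207 = 4.831 m^2

4.831


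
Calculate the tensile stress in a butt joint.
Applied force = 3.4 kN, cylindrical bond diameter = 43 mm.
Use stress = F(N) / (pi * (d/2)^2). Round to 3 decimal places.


A = pi * 21.5^2 = 1452.2012 mm^2
sigma = 3400.0 / 1452.2012 = 2.341 MPa

2.341


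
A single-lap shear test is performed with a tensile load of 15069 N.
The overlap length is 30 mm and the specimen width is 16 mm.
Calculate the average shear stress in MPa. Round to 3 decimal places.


Shear stress = F / (overlap * width)
= 15069 / (30 * 16)
= 15069 / 480
= 31.394 MPa

31.394


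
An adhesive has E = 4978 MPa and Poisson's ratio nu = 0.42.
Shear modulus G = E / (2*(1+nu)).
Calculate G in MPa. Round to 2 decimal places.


G = 4978 / (2*(1+0.42))
= 4978 / 2.84
= 1752.82 MPa

1752.82


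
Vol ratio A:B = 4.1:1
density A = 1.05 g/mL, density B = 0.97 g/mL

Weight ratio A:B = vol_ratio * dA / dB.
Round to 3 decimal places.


Weight ratio = 4.1 * 1.05 / 0.97
= 4.438

4.438


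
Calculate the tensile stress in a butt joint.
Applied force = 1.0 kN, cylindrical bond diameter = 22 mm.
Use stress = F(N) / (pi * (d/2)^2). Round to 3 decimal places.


A = pi * 11.0^2 = 380.1327 mm^2
sigma = 1000.0 / 380.1327 = 2.631 MPa

2.631


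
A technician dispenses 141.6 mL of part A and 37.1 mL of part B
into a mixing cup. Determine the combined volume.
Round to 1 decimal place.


Combined volume = 141.6 + 37.1
= 178.7 mL

178.7


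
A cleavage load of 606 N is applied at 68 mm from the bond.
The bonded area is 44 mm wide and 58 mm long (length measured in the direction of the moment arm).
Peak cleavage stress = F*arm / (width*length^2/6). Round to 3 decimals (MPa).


Moment = 606 * 68 = 41208 N*mm
Section modulus = 44 * 3364 / 6 = 148016 / 6 mm^3
Stress = 41208 / (148016 / 6) = 247248 / 148016
= 1.670 MPa

1.670


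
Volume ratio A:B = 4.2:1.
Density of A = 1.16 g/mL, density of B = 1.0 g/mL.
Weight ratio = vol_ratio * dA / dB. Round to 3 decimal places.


Wt ratio = 4.2 * 1.16 / 1.0
= 4.872

4.872


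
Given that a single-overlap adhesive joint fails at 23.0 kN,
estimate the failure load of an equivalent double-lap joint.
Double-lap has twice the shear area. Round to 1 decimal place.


Double-lap factor = 2
Expected load = 23.0 * 2 = 46.0 kN

46.0


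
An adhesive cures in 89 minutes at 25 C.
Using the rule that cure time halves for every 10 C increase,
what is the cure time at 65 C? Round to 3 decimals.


Factor = 2^((65 - 25) / 10) = 16.0000
Cure time = 89 / 16.0000
= 5.563 minutes

5.563


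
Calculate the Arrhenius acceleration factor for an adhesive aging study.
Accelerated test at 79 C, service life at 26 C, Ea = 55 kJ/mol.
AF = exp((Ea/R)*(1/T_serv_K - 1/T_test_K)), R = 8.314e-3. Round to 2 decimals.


T_test = 352.15 K, T_serv = 299.15 K
Ea/R = 55 / 0.008314 = 6615.35
AF = exp(6615.35 * (1/299.15 - 1/352.15))
= 27.89

27.89


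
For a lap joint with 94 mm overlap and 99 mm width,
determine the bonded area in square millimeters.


Area = 94 * 99 = 9306 mm^2

9306


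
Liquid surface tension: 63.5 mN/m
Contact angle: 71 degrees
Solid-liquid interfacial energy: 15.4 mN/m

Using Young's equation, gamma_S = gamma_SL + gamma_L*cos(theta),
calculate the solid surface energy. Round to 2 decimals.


gamma_S = 15.4 + 63.5 * cos(71)
= 36.07 mN/m

36.07


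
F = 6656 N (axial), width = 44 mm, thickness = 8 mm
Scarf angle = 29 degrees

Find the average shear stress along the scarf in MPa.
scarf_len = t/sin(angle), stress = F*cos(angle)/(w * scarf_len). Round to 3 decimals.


scarf_len = 8/sin(29 deg) = 16.5013
cos(29 deg) = 0.874620
stress = 6656*0.874620/(44*16.5013) = 8.018 MPa

8.018


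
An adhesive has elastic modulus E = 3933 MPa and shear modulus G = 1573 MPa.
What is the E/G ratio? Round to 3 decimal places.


E/G = 3933 / 1573 = 2.500

2.500


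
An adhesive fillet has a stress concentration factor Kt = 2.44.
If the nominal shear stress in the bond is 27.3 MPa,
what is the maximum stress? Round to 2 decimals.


Max stress = 27.3 * 2.44 = 66.61 MPa

66.61


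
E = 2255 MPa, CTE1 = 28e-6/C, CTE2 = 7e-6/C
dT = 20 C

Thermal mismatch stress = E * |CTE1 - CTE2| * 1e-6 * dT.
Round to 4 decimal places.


= 2255 * 21e-6 * 20
= 0.9471 MPa

0.9471


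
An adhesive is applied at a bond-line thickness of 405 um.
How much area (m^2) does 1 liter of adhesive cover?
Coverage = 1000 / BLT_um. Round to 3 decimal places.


Coverage = 1000 / 405 = 2.469 m^2

2.469


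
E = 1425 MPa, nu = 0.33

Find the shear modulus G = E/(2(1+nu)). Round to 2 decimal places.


G = 1425 / (2 * 1.33)
= 535.71 MPa

535.71


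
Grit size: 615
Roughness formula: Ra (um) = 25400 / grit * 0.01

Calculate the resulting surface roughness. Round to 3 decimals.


Ra = 25400 / 615 * 0.01
= 0.413 um

0.413


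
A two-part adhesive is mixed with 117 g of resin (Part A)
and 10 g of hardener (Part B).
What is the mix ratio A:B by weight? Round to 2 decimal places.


Mix ratio = mass_A / mass_B
= 117 / 10
= 11.70

11.70


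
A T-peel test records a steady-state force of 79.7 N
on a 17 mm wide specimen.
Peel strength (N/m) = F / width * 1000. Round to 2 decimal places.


Peel strength = 79.7 / 17 * 1000
= 4688.24 N/m

4688.24


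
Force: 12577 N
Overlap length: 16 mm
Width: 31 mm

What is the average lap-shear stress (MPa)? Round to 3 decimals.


Average shear stress = F / (overlap * width)
= 12577 / (16 * 31)
= 25.357 MPa

25.357


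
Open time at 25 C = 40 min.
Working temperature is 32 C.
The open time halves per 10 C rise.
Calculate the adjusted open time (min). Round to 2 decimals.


factor = 2^((32 - 25) / 10) = 1.6245
ot = 40 / 1.6245 = 24.62 min

24.62


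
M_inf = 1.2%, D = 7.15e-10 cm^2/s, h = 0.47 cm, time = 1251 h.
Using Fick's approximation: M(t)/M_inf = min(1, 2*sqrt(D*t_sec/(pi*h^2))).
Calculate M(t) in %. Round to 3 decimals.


t = 4503600 s
ratio = min(1, 2*sqrt(7.15e-10*4503600/(pi*0.2209)))
= 0.136235
M(t) = 1.2 * 0.136235 = 0.163%

0.163


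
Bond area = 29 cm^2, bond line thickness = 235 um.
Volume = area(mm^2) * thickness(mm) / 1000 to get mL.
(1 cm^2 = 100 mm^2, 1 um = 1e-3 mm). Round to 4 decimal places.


area_mm2 = 29 * 100 = 2900
blt_mm = 235 * 1e-3 = 0.235
vol_mm3 = 2900 * 0.235 = 681.5
vol_mL = 681.5 / 1000 = 0.6815 mL

0.6815


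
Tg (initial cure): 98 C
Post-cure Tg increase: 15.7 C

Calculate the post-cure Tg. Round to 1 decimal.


Post-cure Tg = 98 + 15.7 = 113.7 C

113.7


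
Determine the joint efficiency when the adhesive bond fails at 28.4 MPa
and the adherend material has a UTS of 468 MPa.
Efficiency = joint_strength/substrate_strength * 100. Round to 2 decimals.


Joint efficiency = 28.4 / 468 * 100
= 6.07%

6.07


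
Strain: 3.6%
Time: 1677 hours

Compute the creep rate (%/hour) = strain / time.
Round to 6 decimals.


Creep rate = 3.6 / 1677
= 0.002147 %/h

0.002147


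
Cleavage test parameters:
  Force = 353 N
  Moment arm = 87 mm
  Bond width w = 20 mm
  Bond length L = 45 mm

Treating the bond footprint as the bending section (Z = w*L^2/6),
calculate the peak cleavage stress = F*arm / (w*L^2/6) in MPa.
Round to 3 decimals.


M = 353 * 87 = 30711 N*mm
Z = 20 * 45^2 / 6 = 40500 / 6 mm^3
sigma = M / Z = 6 * 30711 / 40500 = 184266 / 40500
= 4.550 MPa

4.550


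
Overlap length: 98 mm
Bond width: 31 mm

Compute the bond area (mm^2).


Bond area = 98 * 31 = 3038 mm^2

3038


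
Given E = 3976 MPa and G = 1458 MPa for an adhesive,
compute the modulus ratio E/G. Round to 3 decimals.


E/G ratio = 3976 / 1458 = 2.727

2.727


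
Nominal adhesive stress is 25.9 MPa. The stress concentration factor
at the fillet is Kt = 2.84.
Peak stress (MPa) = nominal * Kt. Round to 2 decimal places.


Peak = 25.9 * 2.84 = 73.56 MPa

73.56


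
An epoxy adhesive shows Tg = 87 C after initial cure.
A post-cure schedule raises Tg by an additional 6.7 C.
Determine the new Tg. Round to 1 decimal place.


New Tg = 87 + 6.7
= 93.7 C

93.7


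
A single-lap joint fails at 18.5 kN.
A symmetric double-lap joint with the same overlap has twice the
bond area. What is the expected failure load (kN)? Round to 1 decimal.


Double-lap load = 2 * 18.5 = 37.0 kN

37.0


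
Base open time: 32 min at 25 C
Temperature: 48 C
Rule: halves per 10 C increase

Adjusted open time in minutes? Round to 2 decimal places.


Acceleration = 2^((48-25)/10) = 4.9246
Open time = 32 / 4.9246 = 6.50 min

6.50


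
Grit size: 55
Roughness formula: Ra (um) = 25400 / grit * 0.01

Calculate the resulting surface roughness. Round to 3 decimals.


Ra = 25400 / 55 * 0.01
= 4.618 um

4.618


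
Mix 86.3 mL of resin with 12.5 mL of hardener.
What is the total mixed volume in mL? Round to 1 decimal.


Total = 86.3 + 12.5 = 98.8 mL

98.8


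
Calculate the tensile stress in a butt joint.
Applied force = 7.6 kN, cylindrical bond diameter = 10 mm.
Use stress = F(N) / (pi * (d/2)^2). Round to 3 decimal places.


A = pi * 5.0^2 = 78.5398 mm^2
sigma = 7600.0 / 78.5398 = 96.766 MPa

96.766


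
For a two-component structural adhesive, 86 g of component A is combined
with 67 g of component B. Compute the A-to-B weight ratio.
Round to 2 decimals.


Weight ratio A:B = 86 / 67
= 1.28

1.28


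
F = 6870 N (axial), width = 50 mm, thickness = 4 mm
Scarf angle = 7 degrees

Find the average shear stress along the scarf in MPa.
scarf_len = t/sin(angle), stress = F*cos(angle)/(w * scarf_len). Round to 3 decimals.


scarf_len = 4/sin(7 deg) = 32.8220
cos(7 deg) = 0.992546
stress = 6870*0.992546/(50*32.8220) = 4.155 MPa

4.155


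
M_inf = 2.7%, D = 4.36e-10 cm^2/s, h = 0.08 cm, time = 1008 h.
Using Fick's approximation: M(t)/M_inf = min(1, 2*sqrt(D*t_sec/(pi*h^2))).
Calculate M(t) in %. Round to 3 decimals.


t = 3628800 s
ratio = min(1, 2*sqrt(4.36e-10*3628800/(pi*0.0064)))
= 0.561035
M(t) = 2.7 * 0.561035 = 1.515%

1.515


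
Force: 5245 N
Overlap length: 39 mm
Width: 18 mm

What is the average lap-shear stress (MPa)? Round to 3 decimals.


Average shear stress = F / (overlap * width)
= 5245 / (39 * 18)
= 7.472 MPa

7.472


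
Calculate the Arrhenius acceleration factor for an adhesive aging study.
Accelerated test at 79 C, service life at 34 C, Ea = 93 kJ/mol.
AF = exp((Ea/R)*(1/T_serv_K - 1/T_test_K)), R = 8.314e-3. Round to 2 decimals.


T_test = 352.15 K, T_serv = 307.15 K
Ea/R = 93 / 0.008314 = 11185.95
AF = exp(11185.95 * (1/307.15 - 1/352.15))
= 104.98

104.98
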